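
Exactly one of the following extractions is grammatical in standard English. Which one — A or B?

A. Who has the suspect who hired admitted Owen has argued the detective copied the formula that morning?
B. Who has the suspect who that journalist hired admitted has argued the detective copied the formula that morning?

B

In A, the wh-phrase is extracted from inside a complex-NP island (relative clause) (introduced by "who"), which blocks movement.
In B, the extraction path crosses only that-complement boundaries, which are transparent.
So B is grammatical.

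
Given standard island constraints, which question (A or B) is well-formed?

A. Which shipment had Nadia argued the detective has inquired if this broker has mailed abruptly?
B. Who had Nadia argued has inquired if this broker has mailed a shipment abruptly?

In A, the wh-phrase is extracted from inside a wh-island (introduced by "if"), which blocks movement.
In B, the extraction path crosses only that-complement boundaries, which are transparent.
So B is grammatical.

B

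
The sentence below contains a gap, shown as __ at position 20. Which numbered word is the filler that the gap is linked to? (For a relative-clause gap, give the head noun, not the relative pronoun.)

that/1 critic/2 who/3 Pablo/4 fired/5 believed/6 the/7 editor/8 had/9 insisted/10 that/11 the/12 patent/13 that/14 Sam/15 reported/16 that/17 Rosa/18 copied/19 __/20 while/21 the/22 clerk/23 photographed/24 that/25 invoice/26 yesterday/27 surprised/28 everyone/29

13

The gap at 20 is the object of "copied", inside a relative clause.
The relative pronoun is "that" (word 14); it is bound by the head noun immediately before it.
Its filler is the head noun "patent", at word 13.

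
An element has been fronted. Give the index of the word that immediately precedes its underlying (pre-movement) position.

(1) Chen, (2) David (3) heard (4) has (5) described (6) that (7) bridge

The displaced element is "Chen" (word 1).
It is linked across 1 clause boundary (Ø).
It functions as the subject of "described", so the gap sits immediately after word 3 ("heard").
Base order: David heard that Chen has described that bridge.

3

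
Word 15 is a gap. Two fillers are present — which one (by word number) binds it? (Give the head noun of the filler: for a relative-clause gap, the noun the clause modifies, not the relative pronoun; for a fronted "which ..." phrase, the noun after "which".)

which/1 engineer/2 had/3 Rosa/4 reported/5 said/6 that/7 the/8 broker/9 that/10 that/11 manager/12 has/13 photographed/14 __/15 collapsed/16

The marked gap is inside the relative clause, the direct object of "photographed".
Its filler is the head noun "broker" (via "that"), at word 9.
(The other dependency links word 2 to a gap after word 5.)

9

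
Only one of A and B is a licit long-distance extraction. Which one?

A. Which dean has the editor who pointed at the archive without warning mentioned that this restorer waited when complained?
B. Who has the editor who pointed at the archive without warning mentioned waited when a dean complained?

In A, the wh-phrase is extracted from inside an adjunct island (introduced by "when"), which blocks movement.
In B, the extraction path crosses only that-complement boundaries, which are transparent.
So B is grammatical.

B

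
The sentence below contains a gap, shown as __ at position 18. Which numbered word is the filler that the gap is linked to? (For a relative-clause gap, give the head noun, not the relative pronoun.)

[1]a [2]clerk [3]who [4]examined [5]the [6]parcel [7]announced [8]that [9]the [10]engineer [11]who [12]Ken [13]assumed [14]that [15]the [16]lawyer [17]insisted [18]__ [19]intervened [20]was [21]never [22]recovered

10

The gap at 18 is the subject of "intervened", inside a relative clause.
The relative pronoun is "who" (word 11); it is bound by the head noun immediately before it.
Its filler is the head noun "engineer", at word 10.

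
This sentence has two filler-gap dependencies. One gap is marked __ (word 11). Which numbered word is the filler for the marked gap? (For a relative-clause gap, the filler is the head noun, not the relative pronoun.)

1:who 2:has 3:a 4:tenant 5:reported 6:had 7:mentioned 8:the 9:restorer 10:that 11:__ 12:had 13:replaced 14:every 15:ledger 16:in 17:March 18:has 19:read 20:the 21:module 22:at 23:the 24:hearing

The marked gap is inside the relative clause, the subject of "replaced".
Its filler is the head noun "restorer" (via "that"), at word 9.
(The other dependency links word 1 to a gap after word 5.)

9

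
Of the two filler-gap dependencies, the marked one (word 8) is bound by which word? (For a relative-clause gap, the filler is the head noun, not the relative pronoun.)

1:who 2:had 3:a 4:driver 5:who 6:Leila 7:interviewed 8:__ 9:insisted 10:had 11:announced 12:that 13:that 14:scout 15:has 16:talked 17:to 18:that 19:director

4

The marked gap is inside the relative clause, the direct object of "interviewed".
Its filler is the head noun "driver" (via "who"), at word 4.
(The other dependency links word 1 to a gap after word 9.)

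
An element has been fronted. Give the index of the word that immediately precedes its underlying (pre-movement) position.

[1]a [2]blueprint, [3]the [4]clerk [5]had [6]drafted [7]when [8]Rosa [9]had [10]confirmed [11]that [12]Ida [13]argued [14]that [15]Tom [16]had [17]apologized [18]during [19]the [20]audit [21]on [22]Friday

The displaced element is "a blueprint" (word 2).
It functions as the direct object of "drafted", so the gap sits immediately after word 6 ("drafted").
Base order: The clerk had drafted a blueprint when Rosa had confirmed that Ida argued that Tom had apologized during the audit on Friday.

6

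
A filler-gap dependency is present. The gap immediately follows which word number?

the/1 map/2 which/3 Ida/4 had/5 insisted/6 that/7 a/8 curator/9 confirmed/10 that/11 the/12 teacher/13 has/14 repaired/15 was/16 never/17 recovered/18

15

The displaced element is "the map" (word 2).
It is linked across 2 clause boundaries (that → that).
It functions as the direct object of "repaired", so the gap sits immediately after word 15 ("repaired").
Base order: Ida had insisted that a curator confirmed that the teacher has repaired the map.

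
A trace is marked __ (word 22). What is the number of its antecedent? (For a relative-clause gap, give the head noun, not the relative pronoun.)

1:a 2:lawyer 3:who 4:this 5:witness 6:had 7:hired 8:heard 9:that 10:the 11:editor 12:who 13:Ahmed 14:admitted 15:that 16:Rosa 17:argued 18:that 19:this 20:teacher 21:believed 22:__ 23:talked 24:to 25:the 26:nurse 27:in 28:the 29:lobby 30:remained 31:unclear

The gap at 22 is the subject of "talked", inside a relative clause.
The relative pronoun is "who" (word 12); it is bound by the head noun immediately before it.
Its filler is the head noun "editor", at word 11.

11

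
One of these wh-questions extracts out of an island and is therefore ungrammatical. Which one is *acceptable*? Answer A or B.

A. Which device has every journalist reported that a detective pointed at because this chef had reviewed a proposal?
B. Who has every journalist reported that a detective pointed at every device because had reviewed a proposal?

In B, the wh-phrase is extracted from inside an adjunct island (introduced by "because"), which blocks movement.
In A, the extraction path crosses only that-complement boundaries, which are transparent.
So A is grammatical.

A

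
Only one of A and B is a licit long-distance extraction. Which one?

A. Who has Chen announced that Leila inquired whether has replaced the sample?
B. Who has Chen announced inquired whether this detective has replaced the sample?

B

In A, the wh-phrase is extracted from inside a wh-island (introduced by "whether"), which blocks movement.
In B, the extraction path crosses only that-complement boundaries, which are transparent.
So B is grammatical.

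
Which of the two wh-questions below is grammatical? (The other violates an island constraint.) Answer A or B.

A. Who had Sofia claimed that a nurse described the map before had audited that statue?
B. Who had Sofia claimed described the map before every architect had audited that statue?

In A, the wh-phrase is extracted from inside an adjunct island (introduced by "before"), which blocks movement.
In B, the extraction path crosses only that-complement boundaries, which are transparent.
So B is grammatical.

B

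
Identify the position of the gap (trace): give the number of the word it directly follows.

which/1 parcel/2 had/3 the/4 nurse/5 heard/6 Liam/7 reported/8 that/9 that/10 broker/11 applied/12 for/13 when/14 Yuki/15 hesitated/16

13

The displaced element is "which parcel" (word 2).
It is linked across 2 clause boundaries (Ø → that).
It functions as the object of the preposition "for" of "applied", so the gap sits immediately after word 13 ("for").
Base order: The nurse had heard Liam reported that that broker applied for which parcel when Yuki hesitated.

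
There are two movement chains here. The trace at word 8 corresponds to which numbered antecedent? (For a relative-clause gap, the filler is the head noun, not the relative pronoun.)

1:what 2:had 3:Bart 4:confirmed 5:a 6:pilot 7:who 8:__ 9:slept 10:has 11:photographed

6

The marked gap is inside the relative clause, the subject of "slept".
Its filler is the head noun "pilot" (via "who"), at word 6.
(The other dependency links word 1 to a gap after word 11.)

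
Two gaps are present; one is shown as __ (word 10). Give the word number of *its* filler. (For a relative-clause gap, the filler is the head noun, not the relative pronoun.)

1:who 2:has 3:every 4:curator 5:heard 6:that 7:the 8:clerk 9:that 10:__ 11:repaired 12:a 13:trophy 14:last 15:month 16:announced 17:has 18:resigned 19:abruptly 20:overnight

8

The marked gap is inside the relative clause, the subject of "repaired".
Its filler is the head noun "clerk" (via "that"), at word 8.
(The other dependency links word 1 to a gap after word 16.)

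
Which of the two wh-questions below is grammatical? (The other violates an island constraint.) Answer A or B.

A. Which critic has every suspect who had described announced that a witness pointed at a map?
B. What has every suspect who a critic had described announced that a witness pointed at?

B

In A, the wh-phrase is extracted from inside a complex-NP island (relative clause) (introduced by "who"), which blocks movement.
In B, the extraction path crosses only that-complement boundaries, which are transparent.
So B is grammatical.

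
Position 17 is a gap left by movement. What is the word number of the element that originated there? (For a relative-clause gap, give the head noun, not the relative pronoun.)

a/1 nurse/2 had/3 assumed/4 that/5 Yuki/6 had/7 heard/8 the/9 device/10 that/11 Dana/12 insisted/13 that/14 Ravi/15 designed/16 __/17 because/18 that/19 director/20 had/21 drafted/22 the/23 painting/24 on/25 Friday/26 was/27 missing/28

The gap at 17 is the object of "designed", inside a relative clause.
The relative pronoun is "that" (word 11); it is bound by the head noun immediately before it.
Its filler is the head noun "device", at word 10.

10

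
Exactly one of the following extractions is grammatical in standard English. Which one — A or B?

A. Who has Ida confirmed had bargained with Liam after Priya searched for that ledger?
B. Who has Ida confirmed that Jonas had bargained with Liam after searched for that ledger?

A

In B, the wh-phrase is extracted from inside an adjunct island (introduced by "after"), which blocks movement.
In A, the extraction path crosses only that-complement boundaries, which are transparent.
So A is grammatical.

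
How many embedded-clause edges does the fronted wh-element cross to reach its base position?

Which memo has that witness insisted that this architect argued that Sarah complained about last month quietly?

"which memo" is extracted from the PP object of "complained".
Boundaries crossed, outermost first: [that], [that] — 2 in total.

2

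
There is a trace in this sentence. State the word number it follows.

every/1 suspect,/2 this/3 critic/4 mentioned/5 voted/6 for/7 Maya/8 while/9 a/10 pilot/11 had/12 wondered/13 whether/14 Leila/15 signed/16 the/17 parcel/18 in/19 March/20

5

The displaced element is "every suspect" (word 2).
It is linked across 1 clause boundary (Ø).
It functions as the subject of "voted", so the gap sits immediately after word 5 ("mentioned").
Base order: This critic mentioned that every suspect voted for Maya while a pilot had wondered whether Leila signed the parcel in March.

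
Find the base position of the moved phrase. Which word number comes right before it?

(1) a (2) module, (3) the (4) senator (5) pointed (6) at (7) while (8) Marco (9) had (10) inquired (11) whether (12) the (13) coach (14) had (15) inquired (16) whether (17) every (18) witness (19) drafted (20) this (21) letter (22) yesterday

6

The displaced element is "a module" (word 2).
It functions as the object of the preposition "at" of "pointed", so the gap sits immediately after word 6 ("at").
Base order: The senator pointed at a module while Marco had inquired whether the coach had inquired whether every witness drafted this letter yesterday.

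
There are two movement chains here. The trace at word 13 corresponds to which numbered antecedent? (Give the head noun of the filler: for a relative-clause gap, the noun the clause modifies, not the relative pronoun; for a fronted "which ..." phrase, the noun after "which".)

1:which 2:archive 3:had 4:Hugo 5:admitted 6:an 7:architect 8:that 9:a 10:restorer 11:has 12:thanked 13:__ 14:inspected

7

The marked gap is inside the relative clause, the direct object of "thanked".
Its filler is the head noun "architect" (via "that"), at word 7.
(The other dependency links word 2 to a gap after word 14.)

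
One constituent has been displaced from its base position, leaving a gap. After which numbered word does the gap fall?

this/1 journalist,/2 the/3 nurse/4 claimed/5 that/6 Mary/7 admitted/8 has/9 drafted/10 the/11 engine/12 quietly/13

8

The displaced element is "this journalist" (word 2).
It is linked across 2 clause boundaries (that → Ø).
It functions as the subject of "drafted", so the gap sits immediately after word 8 ("admitted").
Base order: The nurse claimed that Mary admitted that this journalist has drafted the engine quietly.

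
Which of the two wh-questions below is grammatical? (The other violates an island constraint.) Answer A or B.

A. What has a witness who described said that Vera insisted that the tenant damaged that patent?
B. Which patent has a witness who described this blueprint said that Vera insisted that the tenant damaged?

B

In A, the wh-phrase is extracted from inside a complex-NP island (relative clause) (introduced by "who"), which blocks movement.
In B, the extraction path crosses only that-complement boundaries, which are transparent.
So B is grammatical.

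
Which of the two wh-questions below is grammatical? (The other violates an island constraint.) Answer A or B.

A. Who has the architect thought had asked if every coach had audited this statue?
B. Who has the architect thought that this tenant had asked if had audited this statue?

In B, the wh-phrase is extracted from inside a wh-island (introduced by "if"), which blocks movement.
In A, the extraction path crosses only that-complement boundaries, which are transparent.
So A is grammatical.

A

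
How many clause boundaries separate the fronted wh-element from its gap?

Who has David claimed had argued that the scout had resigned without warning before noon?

"who" is extracted from the subject of "argued".
Boundaries crossed, outermost first: [Ø] — 1 in total.

1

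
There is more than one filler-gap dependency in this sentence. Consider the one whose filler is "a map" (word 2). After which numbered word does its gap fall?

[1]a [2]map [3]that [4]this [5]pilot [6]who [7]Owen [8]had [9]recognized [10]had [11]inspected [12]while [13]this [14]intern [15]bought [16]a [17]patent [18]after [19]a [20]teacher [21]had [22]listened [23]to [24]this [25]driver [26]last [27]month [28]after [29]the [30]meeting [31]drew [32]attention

11

The displaced element is "a map" (word 2).
It functions as the direct object of "inspected", so the gap sits immediately after word 11 ("inspected").
Base order: This pilot who Owen had recognized had inspected a map while this intern bought a patent after a teacher had listened to this driver last month after the meeting.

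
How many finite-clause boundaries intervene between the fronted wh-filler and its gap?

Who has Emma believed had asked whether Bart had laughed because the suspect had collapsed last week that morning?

1

"who" is extracted from the subject of "asked".
Boundaries crossed, outermost first: [Ø] — 1 in total.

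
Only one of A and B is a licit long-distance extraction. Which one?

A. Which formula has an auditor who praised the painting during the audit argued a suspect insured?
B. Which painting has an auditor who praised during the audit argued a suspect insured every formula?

In B, the wh-phrase is extracted from inside a complex-NP island (relative clause) (introduced by "who"), which blocks movement.
In A, the extraction path crosses only that-complement boundaries, which are transparent.
So A is grammatical.

A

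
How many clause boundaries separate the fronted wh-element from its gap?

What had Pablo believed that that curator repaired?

"what" is extracted from the object of "repaired".
Boundaries crossed, outermost first: [that] — 1 in total.

1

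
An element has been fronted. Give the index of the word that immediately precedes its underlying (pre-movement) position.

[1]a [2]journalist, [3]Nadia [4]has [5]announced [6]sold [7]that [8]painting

5

The displaced element is "a journalist" (word 2).
It is linked across 1 clause boundary (Ø).
It functions as the subject of "sold", so the gap sits immediately after word 5 ("announced").
Base order: Nadia has announced a journalist sold that painting.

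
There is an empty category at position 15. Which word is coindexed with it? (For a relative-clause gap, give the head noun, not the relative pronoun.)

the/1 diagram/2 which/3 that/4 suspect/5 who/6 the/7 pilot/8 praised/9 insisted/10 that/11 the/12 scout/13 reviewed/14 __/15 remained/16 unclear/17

The gap at 15 is the object of "reviewed", inside a relative clause.
The relative pronoun is "which" (word 3); it is bound by the head noun immediately before it.
Its filler is the head noun "diagram", at word 2.

2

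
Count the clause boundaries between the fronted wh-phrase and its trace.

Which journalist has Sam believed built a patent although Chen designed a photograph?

"which journalist" is extracted from the subject of "built".
Boundaries crossed, outermost first: [Ø] — 1 in total.

1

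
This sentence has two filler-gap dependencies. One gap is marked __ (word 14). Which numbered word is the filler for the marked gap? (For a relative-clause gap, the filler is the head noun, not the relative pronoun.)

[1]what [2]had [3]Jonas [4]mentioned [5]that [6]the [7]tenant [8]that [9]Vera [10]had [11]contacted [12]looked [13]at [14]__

The marked gap is the object of the preposition "at" of "looked".
Its filler is the fronted wh-phrase "what", at word 1.
(The other dependency links word 7 to a gap after word 11.)

1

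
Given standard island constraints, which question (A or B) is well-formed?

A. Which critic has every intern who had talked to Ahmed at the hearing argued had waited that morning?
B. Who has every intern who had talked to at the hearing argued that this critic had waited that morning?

In B, the wh-phrase is extracted from inside a complex-NP island (relative clause) (introduced by "who"), which blocks movement.
In A, the extraction path crosses only that-complement boundaries, which are transparent.
So A is grammatical.

A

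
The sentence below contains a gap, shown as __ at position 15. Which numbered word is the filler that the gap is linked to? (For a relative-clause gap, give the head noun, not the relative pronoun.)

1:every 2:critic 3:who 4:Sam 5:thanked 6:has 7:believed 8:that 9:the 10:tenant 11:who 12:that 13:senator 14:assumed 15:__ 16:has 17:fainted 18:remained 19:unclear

The gap at 15 is the subject of "fainted", inside a relative clause.
The relative pronoun is "who" (word 11); it is bound by the head noun immediately before it.
Its filler is the head noun "tenant", at word 10.

10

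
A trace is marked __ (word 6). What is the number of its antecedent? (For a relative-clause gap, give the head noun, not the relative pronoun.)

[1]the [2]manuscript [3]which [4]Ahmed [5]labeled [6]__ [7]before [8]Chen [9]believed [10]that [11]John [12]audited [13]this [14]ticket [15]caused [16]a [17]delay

2

The gap at 6 is the object of "labeled", inside a relative clause.
The relative pronoun is "which" (word 3); it is bound by the head noun immediately before it.
Its filler is the head noun "manuscript", at word 2.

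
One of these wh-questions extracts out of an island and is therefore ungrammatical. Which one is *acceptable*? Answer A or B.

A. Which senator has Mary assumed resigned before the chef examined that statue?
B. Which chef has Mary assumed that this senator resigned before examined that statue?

In B, the wh-phrase is extracted from inside an adjunct island (introduced by "before"), which blocks movement.
In A, the extraction path crosses only that-complement boundaries, which are transparent.
So A is grammatical.

A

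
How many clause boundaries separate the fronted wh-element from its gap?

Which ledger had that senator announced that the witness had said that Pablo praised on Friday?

2

"which ledger" is extracted from the object of "praised".
Boundaries crossed, outermost first: [that], [that] — 2 in total.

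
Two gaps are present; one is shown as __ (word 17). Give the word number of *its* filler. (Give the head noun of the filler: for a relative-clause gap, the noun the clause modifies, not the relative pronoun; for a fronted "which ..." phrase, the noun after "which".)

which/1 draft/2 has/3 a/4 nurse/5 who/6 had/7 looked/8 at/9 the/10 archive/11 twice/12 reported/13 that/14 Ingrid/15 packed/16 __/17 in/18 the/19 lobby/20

The marked gap is the direct object of "packed".
Its filler is the fronted wh-phrase "which draft", at word 2.
(The other dependency links word 5 to a gap after word 6.)

2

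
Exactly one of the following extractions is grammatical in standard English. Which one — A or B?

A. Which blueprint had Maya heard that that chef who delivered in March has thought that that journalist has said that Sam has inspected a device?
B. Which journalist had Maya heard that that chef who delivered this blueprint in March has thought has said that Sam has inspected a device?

B

In A, the wh-phrase is extracted from inside a complex-NP island (relative clause) (introduced by "who"), which blocks movement.
In B, the extraction path crosses only that-complement boundaries, which are transparent.
So B is grammatical.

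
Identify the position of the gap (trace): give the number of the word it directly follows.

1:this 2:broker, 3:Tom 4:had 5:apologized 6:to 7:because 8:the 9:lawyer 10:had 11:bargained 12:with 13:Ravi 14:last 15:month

The displaced element is "this broker" (word 2).
It functions as the object of the preposition "to" of "apologized", so the gap sits immediately after word 6 ("to").
Base order: Tom had apologized to this broker because the lawyer had bargained with Ravi last month.

6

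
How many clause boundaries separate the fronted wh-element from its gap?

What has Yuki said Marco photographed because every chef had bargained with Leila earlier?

1

"what" is extracted from the object of "photographed".
Boundaries crossed, outermost first: [Ø] — 1 in total.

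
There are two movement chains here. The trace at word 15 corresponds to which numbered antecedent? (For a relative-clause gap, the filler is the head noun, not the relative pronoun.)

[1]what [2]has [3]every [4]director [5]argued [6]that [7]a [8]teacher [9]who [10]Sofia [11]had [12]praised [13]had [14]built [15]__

1

The marked gap is the direct object of "built".
Its filler is the fronted wh-phrase "what", at word 1.
(The other dependency links word 8 to a gap after word 12.)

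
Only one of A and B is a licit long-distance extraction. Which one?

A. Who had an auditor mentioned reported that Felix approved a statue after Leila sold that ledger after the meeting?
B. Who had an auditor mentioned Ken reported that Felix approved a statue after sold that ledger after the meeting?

A

In B, the wh-phrase is extracted from inside an adjunct island (introduced by "after"), which blocks movement.
In A, the extraction path crosses only that-complement boundaries, which are transparent.
So A is grammatical.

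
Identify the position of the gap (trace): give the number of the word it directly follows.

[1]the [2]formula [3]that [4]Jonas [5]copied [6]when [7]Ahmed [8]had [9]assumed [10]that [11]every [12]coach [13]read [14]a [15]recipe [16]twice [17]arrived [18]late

The displaced element is "the formula" (word 2).
It functions as the direct object of "copied", so the gap sits immediately after word 5 ("copied").
Base order: Jonas copied the formula when Ahmed had assumed that every coach read a recipe twice.

5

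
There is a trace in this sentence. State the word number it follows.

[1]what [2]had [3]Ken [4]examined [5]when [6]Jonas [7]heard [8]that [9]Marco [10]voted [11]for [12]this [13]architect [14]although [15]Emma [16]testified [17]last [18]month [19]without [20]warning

The displaced element is "what" (word 1).
It functions as the direct object of "examined", so the gap sits immediately after word 4 ("examined").
Base order: Ken had examined what when Jonas heard that Marco voted for this architect although Emma testified last month without warning.

4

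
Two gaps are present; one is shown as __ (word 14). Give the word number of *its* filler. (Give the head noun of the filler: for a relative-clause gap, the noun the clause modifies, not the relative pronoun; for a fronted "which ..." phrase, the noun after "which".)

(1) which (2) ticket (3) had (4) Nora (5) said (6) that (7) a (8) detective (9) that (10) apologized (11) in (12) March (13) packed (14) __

2

The marked gap is the direct object of "packed".
Its filler is the fronted wh-phrase "which ticket", at word 2.
(The other dependency links word 8 to a gap after word 9.)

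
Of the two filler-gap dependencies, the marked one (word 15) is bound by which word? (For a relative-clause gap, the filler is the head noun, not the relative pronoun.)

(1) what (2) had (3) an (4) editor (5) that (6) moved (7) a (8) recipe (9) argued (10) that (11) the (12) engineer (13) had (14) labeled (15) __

The marked gap is the direct object of "labeled".
Its filler is the fronted wh-phrase "what", at word 1.
(The other dependency links word 4 to a gap after word 5.)

1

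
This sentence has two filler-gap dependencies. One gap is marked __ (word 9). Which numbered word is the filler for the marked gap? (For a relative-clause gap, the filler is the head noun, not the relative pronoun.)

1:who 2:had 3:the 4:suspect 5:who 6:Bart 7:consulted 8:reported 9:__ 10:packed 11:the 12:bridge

The marked gap is the subject of "packed".
Its filler is the fronted wh-phrase "who", at word 1.
(The other dependency links word 4 to a gap after word 7.)

1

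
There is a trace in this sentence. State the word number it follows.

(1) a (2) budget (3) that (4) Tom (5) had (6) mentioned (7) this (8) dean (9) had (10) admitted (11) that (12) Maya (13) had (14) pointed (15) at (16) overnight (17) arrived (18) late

The displaced element is "a budget" (word 2).
It is linked across 2 clause boundaries (Ø → that).
It functions as the object of the preposition "at" of "pointed", so the gap sits immediately after word 15 ("at").
Base order: Tom had mentioned this dean had admitted that Maya had pointed at a budget overnight.

15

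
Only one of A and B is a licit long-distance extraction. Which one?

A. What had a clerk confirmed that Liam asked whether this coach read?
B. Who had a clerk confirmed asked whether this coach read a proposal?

B

In A, the wh-phrase is extracted from inside a wh-island (introduced by "whether"), which blocks movement.
In B, the extraction path crosses only that-complement boundaries, which are transparent.
So B is grammatical.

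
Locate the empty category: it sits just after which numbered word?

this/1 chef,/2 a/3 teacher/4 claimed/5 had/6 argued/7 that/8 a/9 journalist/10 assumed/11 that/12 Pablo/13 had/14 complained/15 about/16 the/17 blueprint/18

5

The displaced element is "this chef" (word 2).
It is linked across 1 clause boundary (Ø).
It functions as the subject of "argued", so the gap sits immediately after word 5 ("claimed").
Base order: A teacher claimed that this chef had argued that a journalist assumed that Pablo had complained about the blueprint.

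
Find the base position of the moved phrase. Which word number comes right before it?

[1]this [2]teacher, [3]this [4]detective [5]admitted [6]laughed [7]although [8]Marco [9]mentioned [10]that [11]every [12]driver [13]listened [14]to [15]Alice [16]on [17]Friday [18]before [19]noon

The displaced element is "this teacher" (word 2).
It is linked across 1 clause boundary (Ø).
It functions as the subject of "laughed", so the gap sits immediately after word 5 ("admitted").
Base order: This detective admitted this teacher laughed although Marco mentioned that every driver listened to Alice on Friday before noon.

5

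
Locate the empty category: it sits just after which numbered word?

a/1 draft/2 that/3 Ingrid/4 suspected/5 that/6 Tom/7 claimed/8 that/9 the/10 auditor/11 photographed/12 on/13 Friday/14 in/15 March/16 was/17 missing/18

12

The displaced element is "a draft" (word 2).
It is linked across 2 clause boundaries (that → that).
It functions as the direct object of "photographed", so the gap sits immediately after word 12 ("photographed").
Base order: Ingrid suspected that Tom claimed that the auditor photographed a draft on Friday in March.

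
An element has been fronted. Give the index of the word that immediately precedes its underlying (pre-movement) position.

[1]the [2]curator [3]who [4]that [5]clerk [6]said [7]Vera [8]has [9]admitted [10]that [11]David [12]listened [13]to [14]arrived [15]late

13

The displaced element is "the curator" (word 2).
It is linked across 2 clause boundaries (Ø → that).
It functions as the object of the preposition "to" of "listened", so the gap sits immediately after word 13 ("to").
Base order: That clerk said Vera has admitted that David listened to the curator.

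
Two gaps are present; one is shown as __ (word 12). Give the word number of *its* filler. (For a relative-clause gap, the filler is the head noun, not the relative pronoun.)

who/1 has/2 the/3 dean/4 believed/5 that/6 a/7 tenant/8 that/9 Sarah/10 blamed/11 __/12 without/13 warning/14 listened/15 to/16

The marked gap is inside the relative clause, the direct object of "blamed".
Its filler is the head noun "tenant" (via "that"), at word 8.
(The other dependency links word 1 to a gap after word 16.)

8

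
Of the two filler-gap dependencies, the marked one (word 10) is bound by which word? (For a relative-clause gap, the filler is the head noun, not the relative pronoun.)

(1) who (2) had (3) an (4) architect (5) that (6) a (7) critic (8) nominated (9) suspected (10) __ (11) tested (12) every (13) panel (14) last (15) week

1

The marked gap is the subject of "tested".
Its filler is the fronted wh-phrase "who", at word 1.
(The other dependency links word 4 to a gap after word 8.)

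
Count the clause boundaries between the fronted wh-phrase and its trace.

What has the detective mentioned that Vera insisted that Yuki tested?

2

"what" is extracted from the object of "tested".
Boundaries crossed, outermost first: [that], [that] — 2 in total.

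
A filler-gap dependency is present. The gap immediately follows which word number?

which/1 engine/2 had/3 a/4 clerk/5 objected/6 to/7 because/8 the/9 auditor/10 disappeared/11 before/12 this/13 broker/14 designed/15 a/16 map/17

7

The displaced element is "which engine" (word 2).
It functions as the object of the preposition "to" of "objected", so the gap sits immediately after word 7 ("to").
Base order: A clerk had objected to which engine because the auditor disappeared before this broker designed a map.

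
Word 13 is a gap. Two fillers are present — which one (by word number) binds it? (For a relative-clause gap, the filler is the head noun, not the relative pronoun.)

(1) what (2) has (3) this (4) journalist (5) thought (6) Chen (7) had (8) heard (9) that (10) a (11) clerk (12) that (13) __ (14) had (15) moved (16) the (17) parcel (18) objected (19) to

The marked gap is inside the relative clause, the subject of "moved".
Its filler is the head noun "clerk" (via "that"), at word 11.
(The other dependency links word 1 to a gap after word 19.)

11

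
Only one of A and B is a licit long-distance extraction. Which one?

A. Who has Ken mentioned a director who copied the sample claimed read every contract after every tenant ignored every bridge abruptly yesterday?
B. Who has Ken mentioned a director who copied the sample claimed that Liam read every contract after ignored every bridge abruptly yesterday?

In B, the wh-phrase is extracted from inside an adjunct island (introduced by "after"), which blocks movement.
In A, the extraction path crosses only that-complement boundaries, which are transparent.
So A is grammatical.

A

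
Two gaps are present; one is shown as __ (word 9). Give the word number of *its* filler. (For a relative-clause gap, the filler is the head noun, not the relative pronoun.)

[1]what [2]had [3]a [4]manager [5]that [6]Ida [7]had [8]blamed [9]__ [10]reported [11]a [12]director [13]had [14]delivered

The marked gap is inside the relative clause, the direct object of "blamed".
Its filler is the head noun "manager" (via "that"), at word 4.
(The other dependency links word 1 to a gap after word 14.)

4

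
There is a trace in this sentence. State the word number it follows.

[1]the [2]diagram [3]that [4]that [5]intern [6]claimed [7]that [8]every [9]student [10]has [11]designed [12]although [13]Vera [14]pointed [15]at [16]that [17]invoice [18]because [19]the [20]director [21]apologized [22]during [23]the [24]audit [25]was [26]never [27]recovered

The displaced element is "the diagram" (word 2).
It is linked across 1 clause boundary (that).
It functions as the direct object of "designed", so the gap sits immediately after word 11 ("designed").
Base order: That intern claimed that every student has designed the diagram although Vera pointed at that invoice because the director apologized during the audit.

11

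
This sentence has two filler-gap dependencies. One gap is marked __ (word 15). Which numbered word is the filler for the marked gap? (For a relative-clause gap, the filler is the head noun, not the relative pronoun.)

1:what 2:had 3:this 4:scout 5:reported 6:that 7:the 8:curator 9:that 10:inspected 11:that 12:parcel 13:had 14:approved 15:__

1

The marked gap is the direct object of "approved".
Its filler is the fronted wh-phrase "what", at word 1.
(The other dependency links word 8 to a gap after word 9.)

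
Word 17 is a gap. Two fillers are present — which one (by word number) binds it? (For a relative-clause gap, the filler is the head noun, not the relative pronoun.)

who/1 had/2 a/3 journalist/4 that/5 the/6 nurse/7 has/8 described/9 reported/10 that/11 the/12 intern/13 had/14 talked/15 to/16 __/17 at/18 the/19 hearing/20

The marked gap is the object of the preposition "to" of "talked".
Its filler is the fronted wh-phrase "who", at word 1.
(The other dependency links word 4 to a gap after word 9.)

1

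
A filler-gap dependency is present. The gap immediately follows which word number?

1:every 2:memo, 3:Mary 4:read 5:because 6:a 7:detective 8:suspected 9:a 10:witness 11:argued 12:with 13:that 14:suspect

4

The displaced element is "every memo" (word 2).
It functions as the direct object of "read", so the gap sits immediately after word 4 ("read").
Base order: Mary read every memo because a detective suspected a witness argued with that suspect.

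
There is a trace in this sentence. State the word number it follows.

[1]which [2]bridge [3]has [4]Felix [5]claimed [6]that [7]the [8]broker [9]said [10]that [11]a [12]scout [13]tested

13

The displaced element is "which bridge" (word 2).
It is linked across 2 clause boundaries (that → that).
It functions as the direct object of "tested", so the gap sits immediately after word 13 ("tested").
Base order: Felix has claimed that the broker said that a scout tested which bridge.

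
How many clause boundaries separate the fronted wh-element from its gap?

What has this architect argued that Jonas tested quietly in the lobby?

"what" is extracted from the object of "tested".
Boundaries crossed, outermost first: [that] — 1 in total.

1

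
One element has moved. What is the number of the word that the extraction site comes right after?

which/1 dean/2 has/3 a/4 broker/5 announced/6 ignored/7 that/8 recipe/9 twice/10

6

The displaced element is "which dean" (word 2).
It is linked across 1 clause boundary (Ø).
It functions as the subject of "ignored", so the gap sits immediately after word 6 ("announced").
Base order: A broker has announced that which dean ignored that recipe twice.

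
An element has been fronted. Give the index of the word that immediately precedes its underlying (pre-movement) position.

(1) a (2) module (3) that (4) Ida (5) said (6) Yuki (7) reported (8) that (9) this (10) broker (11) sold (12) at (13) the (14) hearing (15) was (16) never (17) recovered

11

The displaced element is "a module" (word 2).
It is linked across 2 clause boundaries (Ø → that).
It functions as the direct object of "sold", so the gap sits immediately after word 11 ("sold").
Base order: Ida said Yuki reported that this broker sold a module at the hearing.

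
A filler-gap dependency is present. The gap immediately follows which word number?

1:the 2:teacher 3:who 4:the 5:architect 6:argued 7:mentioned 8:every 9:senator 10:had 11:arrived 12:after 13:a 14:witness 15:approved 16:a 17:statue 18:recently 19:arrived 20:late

The displaced element is "the teacher" (word 2).
It is linked across 1 clause boundary (Ø).
It functions as the subject of "mentioned", so the gap sits immediately after word 6 ("argued").
Base order: The architect argued that the teacher mentioned every senator had arrived after a witness approved a statue recently.

6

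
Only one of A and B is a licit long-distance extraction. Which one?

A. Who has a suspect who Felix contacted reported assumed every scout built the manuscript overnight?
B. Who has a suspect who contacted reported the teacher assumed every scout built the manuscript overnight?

In B, the wh-phrase is extracted from inside a complex-NP island (relative clause) (introduced by "who"), which blocks movement.
In A, the extraction path crosses only that-complement boundaries, which are transparent.
So A is grammatical.

A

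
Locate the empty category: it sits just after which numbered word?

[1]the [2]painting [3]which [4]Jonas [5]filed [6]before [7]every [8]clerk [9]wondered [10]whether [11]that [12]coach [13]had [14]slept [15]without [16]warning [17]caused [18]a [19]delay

5

The displaced element is "the painting" (word 2).
It functions as the direct object of "filed", so the gap sits immediately after word 5 ("filed").
Base order: Jonas filed the painting before every clerk wondered whether that coach had slept without warning.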